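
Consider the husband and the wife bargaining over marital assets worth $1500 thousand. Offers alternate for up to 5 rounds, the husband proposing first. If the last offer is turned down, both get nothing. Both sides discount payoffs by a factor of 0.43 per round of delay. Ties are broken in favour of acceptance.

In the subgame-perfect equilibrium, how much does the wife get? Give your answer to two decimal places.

435.63

Round 5 (the husband proposes): the wife will accept anything ≥ 0, so the husband offers 0 and keeps 1500.
Round 4 (the wife proposes): the husband can get 1500 next round, worth 0.43 × 1500 = 645 now, so the wife offers 645, keeping 855.
Round 3 (the husband proposes): the wife can get 855 next round, worth 0.43 × 855 = 367.65 now, so the husband offers 367.65, keeping 1132.35.
Round 2 (the wife proposes): the husband can get 1132.35 next round, worth 0.43 × 1132.35 = 486.9105 now; the wife offers that and keeps 1013.0895.
Round 1 (the husband proposes): the wife can get 1013.0895 next round, worth 0.43 × 1013.0895 = 435.628485 now. The husband offers 435.628485 and keeps 1500 − 435.628485 = 1064.371515.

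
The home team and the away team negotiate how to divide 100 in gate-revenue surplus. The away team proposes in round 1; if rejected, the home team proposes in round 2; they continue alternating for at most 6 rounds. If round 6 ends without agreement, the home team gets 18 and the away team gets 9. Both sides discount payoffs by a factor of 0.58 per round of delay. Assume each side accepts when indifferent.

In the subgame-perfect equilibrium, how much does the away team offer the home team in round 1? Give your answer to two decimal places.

Round 6 (the home team proposes): the away team gets 9 if talks fail, so the home team offers 9 and keeps 91.
Round 5 (the away team proposes): the home team can get 91 next round, worth 0.58 × 91 = 52.78 now. The away team offers 52.78 and keeps 100 − 52.78 = 47.22.
Round 4 (the home team proposes): the away team can get 47.22 next round, worth 0.58 × 47.22 = 27.3876 now, so the home team offers 27.3876, keeping 72.6124.
Round 3 (the away team proposes): the home team can get 72.6124 next round, worth 0.58 × 72.6124 = 42.115192 now, so the away team offers 42.115192, keeping 57.884808.
Round 2 (the home team proposes): the away team can get 57.884808 next round, worth 0.58 × 57.884808 = 33.57318864 now; the home team offers that and keeps 66.42681136.
Round 1 (the away team proposes): the home team can get 66.42681136 next round, worth 0.58 × 66.42681136 = 38.5275505888 now. The away team offers 38.5275505888 and keeps 100 − 38.5275505888 = 61.4724494112.

38.53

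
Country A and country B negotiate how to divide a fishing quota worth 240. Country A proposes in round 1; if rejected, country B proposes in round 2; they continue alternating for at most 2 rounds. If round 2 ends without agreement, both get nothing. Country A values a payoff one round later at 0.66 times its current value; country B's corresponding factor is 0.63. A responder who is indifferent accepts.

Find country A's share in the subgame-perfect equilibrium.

Round 2 (country B proposes): rejection yields 0 for country A; country B offers 0 and keeps 240.
Round 1 (country A proposes): country B can get 240 next round, worth 0.63 × 240 = 151.2 now. Country A offers 151.2 and keeps 240 − 151.2 = 88.8.

88.8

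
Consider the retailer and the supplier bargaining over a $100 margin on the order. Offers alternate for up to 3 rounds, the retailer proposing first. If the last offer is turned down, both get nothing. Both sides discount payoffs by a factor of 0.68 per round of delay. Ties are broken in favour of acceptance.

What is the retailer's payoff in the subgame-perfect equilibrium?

78.24

Round 3 (the retailer proposes): the supplier will accept anything ≥ 0, so the retailer offers 0 and keeps 100.
Round 2 (the supplier proposes): the retailer can get 100 next round, worth 0.68 × 100 = 68 now, so the supplier offers 68, keeping 32.
Round 1 (the retailer proposes): the supplier can get 32 next round, worth 0.68 × 32 = 21.76 now. The retailer offers 21.76 and keeps 100 − 21.76 = 78.24.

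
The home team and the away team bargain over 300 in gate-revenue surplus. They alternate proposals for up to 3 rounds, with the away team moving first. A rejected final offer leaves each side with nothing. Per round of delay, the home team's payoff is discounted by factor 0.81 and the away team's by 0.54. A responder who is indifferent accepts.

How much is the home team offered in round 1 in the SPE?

Solve by backward induction from round 3.
Round 3 (the away team proposes): the home team will accept anything ≥ 0, so the away team offers 0 and keeps 300.
Round 2 (the home team proposes): the away team can get 300 next round, worth 0.54 × 300 = 162 now, so the home team offers 162, keeping 138.
Round 1 (the away team proposes): the home team can get 138 next round, worth 0.81 × 138 = 111.78 now. The away team offers 111.78 and keeps 300 − 111.78 = 188.22.

111.78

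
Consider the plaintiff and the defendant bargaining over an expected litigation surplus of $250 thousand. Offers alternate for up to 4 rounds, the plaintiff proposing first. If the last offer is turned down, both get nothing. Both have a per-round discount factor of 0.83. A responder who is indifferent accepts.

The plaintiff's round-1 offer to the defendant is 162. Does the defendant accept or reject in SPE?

Reject

Round 4 (the defendant proposes): rejection yields 0 for the plaintiff; the defendant offers 0 and keeps 250.
Round 3 (the plaintiff proposes): the defendant can get 250 next round, worth 0.83 × 250 = 207.5 now; the plaintiff offers that and keeps 42.5.
Round 2 (the defendant proposes): the plaintiff can get 42.5 next round, worth 0.83 × 42.5 = 35.275 now; the defendant offers that and keeps 214.725.
So by rejecting in round 1, the defendant gets 214.725 next round, worth 0.83 × 214.725 = 178.22175 now.
Offer 162 < 178.22175, so the defendant rejects.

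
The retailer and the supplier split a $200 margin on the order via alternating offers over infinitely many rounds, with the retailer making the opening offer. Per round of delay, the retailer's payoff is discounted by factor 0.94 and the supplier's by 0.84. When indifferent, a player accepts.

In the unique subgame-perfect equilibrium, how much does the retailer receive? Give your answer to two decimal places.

152.09

In a stationary SPE each proposer offers the other exactly their discounted continuation value.
If the retailer keeps x when proposing and the supplier keeps y when proposing, then x = 200 − 0.84y and y = 200 − 0.94x.
Solving: x = 200(1 − 0.84) / (1 − 0.94·0.84) = 32 / 0.2104 ≈ 152.0913.
The supplier gets 200 − 152.0913 ≈ 47.9087.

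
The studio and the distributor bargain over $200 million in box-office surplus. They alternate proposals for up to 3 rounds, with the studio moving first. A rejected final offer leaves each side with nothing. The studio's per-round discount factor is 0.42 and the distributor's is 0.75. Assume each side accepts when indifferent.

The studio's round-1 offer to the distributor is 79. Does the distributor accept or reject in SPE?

Reject

Round 3 (the studio proposes): rejection yields 0 for the distributor; the studio offers 0 and keeps 200.
Round 2 (the distributor proposes): the studio can get 200 next round, worth 0.42 × 200 = 84 now; the distributor offers that and keeps 116.
So by rejecting in round 1, the distributor gets 116 next round, worth 0.75 × 116 = 87 now.
Offer 79 < 87, so the distributor rejects.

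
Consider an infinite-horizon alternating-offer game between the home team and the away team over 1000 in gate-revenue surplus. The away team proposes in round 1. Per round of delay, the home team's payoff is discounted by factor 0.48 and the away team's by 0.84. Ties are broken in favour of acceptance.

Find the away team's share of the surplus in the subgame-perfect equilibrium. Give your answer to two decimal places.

When the away team proposes, the home team accepts any offer worth at least 0.48 times what the home team would get by proposing next round; and vice versa.
This gives x = 1000 − 0.48y and y = 1000 − 0.84x, where x and y are each side's share when it proposes.
Hence (1 − 0.48·0.84)x = 1000(1 − 0.48), i.e. 0.5968·x = 520.
x ≈ 871.3137; the home team's share is 1000 − x ≈ 128.6863.

871.31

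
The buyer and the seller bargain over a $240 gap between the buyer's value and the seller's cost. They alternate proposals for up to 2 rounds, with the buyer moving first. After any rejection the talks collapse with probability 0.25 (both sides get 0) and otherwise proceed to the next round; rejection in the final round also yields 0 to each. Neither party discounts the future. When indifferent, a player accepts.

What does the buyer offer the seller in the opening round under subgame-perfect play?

180

Round 2 (the seller proposes): the buyer will accept anything ≥ 0, so the seller offers 0 and keeps 240.
Round 1 (the buyer proposes): rejecting gives the seller an expected 0.75 × 240 = 180, so the buyer offers 180, keeping 60.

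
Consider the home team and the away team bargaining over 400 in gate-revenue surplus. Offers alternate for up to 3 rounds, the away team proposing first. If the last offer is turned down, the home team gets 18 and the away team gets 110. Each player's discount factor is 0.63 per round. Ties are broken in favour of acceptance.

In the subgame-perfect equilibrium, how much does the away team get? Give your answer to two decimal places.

299.62

Round 3 (the away team proposes): the home team gets 18 if talks fail, so the away team offers 18 and keeps 382.
Round 2 (the home team proposes): the away team can get 382 next round, worth 0.63 × 382 = 240.66 now, so the home team offers 240.66, keeping 159.34.
Round 1 (the away team proposes): the home team can get 159.34 next round, worth 0.63 × 159.34 = 100.3842 now; the away team offers that and keeps 299.6158.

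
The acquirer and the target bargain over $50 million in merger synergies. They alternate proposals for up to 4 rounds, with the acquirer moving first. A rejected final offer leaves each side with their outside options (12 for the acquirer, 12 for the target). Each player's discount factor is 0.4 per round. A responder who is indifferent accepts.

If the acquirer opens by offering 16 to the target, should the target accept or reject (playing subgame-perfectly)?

Accept

Work out the target's continuation value if the offer is rejected.
Round 4 (the target proposes): the acquirer gets 12 if talks fail, so the target offers 12 and keeps 38.
Round 3 (the acquirer proposes): the target can get 38 next round, worth 0.4 × 38 = 15.2 now, so the acquirer offers 15.2, keeping 34.8.
Round 2 (the target proposes): the acquirer can get 34.8 next round, worth 0.4 × 34.8 = 13.92 now; the target offers that and keeps 36.08.
So by rejecting in round 1, the target gets 36.08 next round, worth 0.4 × 36.08 = 14.432 now.
Offer 16 ≥ 14.432, so the target accepts.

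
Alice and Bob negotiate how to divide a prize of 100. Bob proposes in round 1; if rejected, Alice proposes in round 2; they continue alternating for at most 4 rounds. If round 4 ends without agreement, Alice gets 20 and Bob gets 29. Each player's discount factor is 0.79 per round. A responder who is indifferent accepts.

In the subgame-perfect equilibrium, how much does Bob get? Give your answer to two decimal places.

48.40

Solve by backward induction from round 4.
Round 4 (Alice proposes): Bob gets 29 if talks fail, so Alice offers 29 and keeps 71.
Round 3 (Bob proposes): Alice can get 71 next round, worth 0.79 × 71 = 56.09 now; Bob offers that and keeps 43.91.
Round 2 (Alice proposes): Bob can get 43.91 next round, worth 0.79 × 43.91 = 34.6889 now, so Alice offers 34.6889, keeping 65.3111.
Round 1 (Bob proposes): Alice can get 65.3111 next round, worth 0.79 × 65.3111 = 51.595769 now; Bob offers that and keeps 48.404231.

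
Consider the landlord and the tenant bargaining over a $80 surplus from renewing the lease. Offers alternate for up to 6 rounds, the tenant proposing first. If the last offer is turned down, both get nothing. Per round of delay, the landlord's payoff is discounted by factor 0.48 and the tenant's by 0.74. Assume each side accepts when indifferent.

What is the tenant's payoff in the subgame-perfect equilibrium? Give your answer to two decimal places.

61.62

Round 6 (the landlord proposes): rejection yields 0 for the tenant; the landlord offers 0 and keeps 80.
Round 5 (the tenant proposes): the landlord can get 80 next round, worth 0.48 × 80 = 38.4 now, so the tenant offers 38.4, keeping 41.6.
Round 4 (the landlord proposes): the tenant can get 41.6 next round, worth 0.74 × 41.6 = 30.784 now. The landlord offers 30.784 and keeps 80 − 30.784 = 49.216.
Round 3 (the tenant proposes): the landlord can get 49.216 next round, worth 0.48 × 49.216 = 23.62368 now, so the tenant offers 23.62368, keeping 56.37632.
Round 2 (the landlord proposes): the tenant can get 56.37632 next round, worth 0.74 × 56.37632 = 41.7184768 now; the landlord offers that and keeps 38.2815232.
Round 1 (the tenant proposes): the landlord can get 38.2815232 next round, worth 0.48 × 38.2815232 = 18.375131136 now, so the tenant offers 18.375131136, keeping 61.624868864.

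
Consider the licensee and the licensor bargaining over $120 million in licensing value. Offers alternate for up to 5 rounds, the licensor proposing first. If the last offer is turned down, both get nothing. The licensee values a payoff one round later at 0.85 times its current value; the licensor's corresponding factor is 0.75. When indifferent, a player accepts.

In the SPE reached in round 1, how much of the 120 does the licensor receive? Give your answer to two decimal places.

Round 5 (the licensor proposes): rejection yields 0 for the licensee; the licensor offers 0 and keeps 120.
Round 4 (the licensee proposes): the licensor can get 120 next round, worth 0.75 × 120 = 90 now. The licensee offers 90 and keeps 120 − 90 = 30.
Round 3 (the licensor proposes): the licensee can get 30 next round, worth 0.85 × 30 = 25.5 now, so the licensor offers 25.5, keeping 94.5.
Round 2 (the licensee proposes): the licensor can get 94.5 next round, worth 0.75 × 94.5 = 70.875 now, so the licensee offers 70.875, keeping 49.125.
Round 1 (the licensor proposes): the licensee can get 49.125 next round, worth 0.85 × 49.125 = 41.75625 now, so the licensor offers 41.75625, keeping 78.24375.

78.24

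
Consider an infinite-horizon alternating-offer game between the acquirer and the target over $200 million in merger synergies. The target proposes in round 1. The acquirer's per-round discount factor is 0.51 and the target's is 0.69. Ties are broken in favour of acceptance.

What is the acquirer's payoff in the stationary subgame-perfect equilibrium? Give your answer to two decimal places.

48.79

When the target proposes, the acquirer accepts any offer worth at least 0.51 times what the acquirer would get by proposing next round; and vice versa.
This gives x = 200 − 0.51y and y = 200 − 0.69x, where x and y are each side's share when it proposes.
Hence (1 − 0.51·0.69)x = 200(1 − 0.51), i.e. 0.6481·x = 98.
x ≈ 151.2112; the acquirer's share is 200 − x ≈ 48.7888.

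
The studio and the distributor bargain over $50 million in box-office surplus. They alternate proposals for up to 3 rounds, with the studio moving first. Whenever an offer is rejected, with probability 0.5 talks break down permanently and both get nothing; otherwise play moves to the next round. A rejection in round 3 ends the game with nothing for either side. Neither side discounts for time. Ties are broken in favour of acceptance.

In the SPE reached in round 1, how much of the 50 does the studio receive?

37.5

By backward induction:
Round 3 (the studio proposes): rejection yields 0 for the distributor; the studio offers 0 and keeps 50.
Round 2 (the distributor proposes): rejecting gives the studio an expected 0.5 × 50 = 25, so the distributor offers 25, keeping 25.
Round 1 (the studio proposes): rejecting gives the distributor an expected 0.5 × 25 = 12.5, so the studio offers 12.5, keeping 37.5.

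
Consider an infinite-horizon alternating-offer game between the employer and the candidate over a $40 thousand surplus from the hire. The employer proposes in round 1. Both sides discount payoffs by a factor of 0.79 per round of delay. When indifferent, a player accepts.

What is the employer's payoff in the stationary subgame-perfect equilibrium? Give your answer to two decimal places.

Let x be the employer's share when the employer proposes and y be the candidate's share when the candidate proposes.
The candidate accepts iff offered ≥ 0.79·y, so x = 40 − 0.79y. Symmetrically y = 40 − 0.79x.
Substituting: x = 40 − 0.79(40 − 0.79x), giving x(1 − 0.79·0.79) = 40(1 − 0.79).
So x = 40 × 0.21 / 0.3759 ≈ 22.3464, and the candidate receives 40 − x ≈ 17.6536.

22.35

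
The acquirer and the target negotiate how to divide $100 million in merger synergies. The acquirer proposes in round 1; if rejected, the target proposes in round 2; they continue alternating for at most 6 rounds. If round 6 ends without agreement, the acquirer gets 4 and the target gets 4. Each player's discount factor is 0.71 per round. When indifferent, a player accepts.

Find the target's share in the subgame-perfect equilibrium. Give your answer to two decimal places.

48.29

Work backward from the last round.
Round 6 (the target proposes): the acquirer gets 4 if talks fail, so the target offers 4 and keeps 96.
Round 5 (the acquirer proposes): the target can get 96 next round, worth 0.71 × 96 = 68.16 now; the acquirer offers that and keeps 31.84.
Round 4 (the target proposes): the acquirer can get 31.84 next round, worth 0.71 × 31.84 = 22.6064 now, so the target offers 22.6064, keeping 77.3936.
Round 3 (the acquirer proposes): the target can get 77.3936 next round, worth 0.71 × 77.3936 = 54.949456 now. The acquirer offers 54.949456 and keeps 100 − 54.949456 = 45.050544.
Round 2 (the target proposes): the acquirer can get 45.050544 next round, worth 0.71 × 45.050544 = 31.98588624 now; the target offers that and keeps 68.01411376.
Round 1 (the acquirer proposes): the target can get 68.01411376 next round, worth 0.71 × 68.01411376 = 48.2900207696 now. The acquirer offers 48.2900207696 and keeps 100 − 48.2900207696 = 51.7099792304.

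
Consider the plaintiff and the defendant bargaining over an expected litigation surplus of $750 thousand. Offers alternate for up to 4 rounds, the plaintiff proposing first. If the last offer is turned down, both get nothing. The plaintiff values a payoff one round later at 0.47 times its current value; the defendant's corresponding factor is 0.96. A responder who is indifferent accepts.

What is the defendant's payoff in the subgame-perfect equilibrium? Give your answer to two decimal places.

706.46

Round 4 (the defendant proposes): the plaintiff will accept anything ≥ 0, so the defendant offers 0 and keeps 750.
Round 3 (the plaintiff proposes): the defendant can get 750 next round, worth 0.96 × 750 = 720 now. The plaintiff offers 720 and keeps 750 − 720 = 30.
Round 2 (the defendant proposes): the plaintiff can get 30 next round, worth 0.47 × 30 = 14.1 now. The defendant offers 14.1 and keeps 750 − 14.1 = 735.9.
Round 1 (the plaintiff proposes): the defendant can get 735.9 next round, worth 0.96 × 735.9 = 706.464 now. The plaintiff offers 706.464 and keeps 750 − 706.464 = 43.536.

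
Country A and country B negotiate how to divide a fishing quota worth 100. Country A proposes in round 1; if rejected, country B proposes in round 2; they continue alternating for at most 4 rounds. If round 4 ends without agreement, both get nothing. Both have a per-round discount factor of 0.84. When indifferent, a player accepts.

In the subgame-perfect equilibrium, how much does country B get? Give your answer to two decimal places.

Round 4 (country B proposes): country A will accept anything ≥ 0, so country B offers 0 and keeps 100.
Round 3 (country A proposes): country B can get 100 next round, worth 0.84 × 100 = 84 now, so country A offers 84, keeping 16.
Round 2 (country B proposes): country A can get 16 next round, worth 0.84 × 16 = 13.44 now; country B offers that and keeps 86.56.
Round 1 (country A proposes): country B can get 86.56 next round, worth 0.84 × 86.56 = 72.7104 now. Country A offers 72.7104 and keeps 100 − 72.7104 = 27.2896.

72.71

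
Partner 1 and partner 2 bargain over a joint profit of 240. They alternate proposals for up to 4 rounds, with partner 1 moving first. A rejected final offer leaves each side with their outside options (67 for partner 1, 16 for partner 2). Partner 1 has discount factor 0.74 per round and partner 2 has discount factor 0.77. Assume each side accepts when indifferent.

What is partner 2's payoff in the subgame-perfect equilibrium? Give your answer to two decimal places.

123.95

Round 4 (partner 2 proposes): partner 1 gets 67 if talks fail, so partner 2 offers 67 and keeps 173.
Round 3 (partner 1 proposes): partner 2 can get 173 next round, worth 0.77 × 173 = 133.21 now, so partner 1 offers 133.21, keeping 106.79.
Round 2 (partner 2 proposes): partner 1 can get 106.79 next round, worth 0.74 × 106.79 = 79.0246 now. Partner 2 offers 79.0246 and keeps 240 − 79.0246 = 160.9754.
Round 1 (partner 1 proposes): partner 2 can get 160.9754 next round, worth 0.77 × 160.9754 = 123.951058 now, so partner 1 offers 123.951058, keeping 116.048942.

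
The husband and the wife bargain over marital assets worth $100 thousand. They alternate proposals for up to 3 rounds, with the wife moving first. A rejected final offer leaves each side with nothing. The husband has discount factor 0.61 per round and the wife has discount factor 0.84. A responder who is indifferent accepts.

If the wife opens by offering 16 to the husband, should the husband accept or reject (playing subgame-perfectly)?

Accept

Work out the husband's continuation value if the offer is rejected.
Round 3 (the wife proposes): rejection yields 0 for the husband; the wife offers 0 and keeps 100.
Round 2 (the husband proposes): the wife can get 100 next round, worth 0.84 × 100 = 84 now. The husband offers 84 and keeps 100 − 84 = 16.
So by rejecting in round 1, the husband gets 16 next round, worth 0.61 × 16 = 9.76 now.
Offer 16 ≥ 9.76, so the husband accepts.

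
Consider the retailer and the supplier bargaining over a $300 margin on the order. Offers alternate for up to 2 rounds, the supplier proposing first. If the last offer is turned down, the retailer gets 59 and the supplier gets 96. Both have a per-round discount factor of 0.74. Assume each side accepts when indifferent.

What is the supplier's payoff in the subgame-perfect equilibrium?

Round 2 (the retailer proposes): the supplier gets 96 if talks fail, so the retailer offers 96 and keeps 204.
Round 1 (the supplier proposes): the retailer can get 204 next round, worth 0.74 × 204 = 150.96 now; the supplier offers that and keeps 149.04.

149.04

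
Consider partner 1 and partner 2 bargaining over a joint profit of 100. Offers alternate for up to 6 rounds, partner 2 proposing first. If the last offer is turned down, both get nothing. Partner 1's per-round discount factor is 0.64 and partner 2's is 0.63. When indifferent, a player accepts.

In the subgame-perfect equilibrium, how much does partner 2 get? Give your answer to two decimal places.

56.37

By backward induction:
Round 6 (partner 1 proposes): rejection yields 0 for partner 2; partner 1 offers 0 and keeps 100.
Round 5 (partner 2 proposes): partner 1 can get 100 next round, worth 0.64 × 100 = 64 now. Partner 2 offers 64 and keeps 100 − 64 = 36.
Round 4 (partner 1 proposes): partner 2 can get 36 next round, worth 0.63 × 36 = 22.68 now, so partner 1 offers 22.68, keeping 77.32.
Round 3 (partner 2 proposes): partner 1 can get 77.32 next round, worth 0.64 × 77.32 = 49.4848 now, so partner 2 offers 49.4848, keeping 50.5152.
Round 2 (partner 1 proposes): partner 2 can get 50.5152 next round, worth 0.63 × 50.5152 = 31.824576 now, so partner 1 offers 31.824576, keeping 68.175424.
Round 1 (partner 2 proposes): partner 1 can get 68.175424 next round, worth 0.64 × 68.175424 = 43.63227136 now. Partner 2 offers 43.63227136 and keeps 100 − 43.63227136 = 56.36772864.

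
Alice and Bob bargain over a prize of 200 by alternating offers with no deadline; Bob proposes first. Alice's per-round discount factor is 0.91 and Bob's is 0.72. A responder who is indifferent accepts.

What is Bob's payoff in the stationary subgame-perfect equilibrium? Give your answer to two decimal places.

52.20

When Bob proposes, Alice accepts any offer worth at least 0.91 times what Alice would get by proposing next round; and vice versa.
This gives x = 200 − 0.91y and y = 200 − 0.72x, where x and y are each side's share when it proposes.
Hence (1 − 0.91·0.72)x = 200(1 − 0.91), i.e. 0.3448·x = 18.
x ≈ 52.2042; Alice's share is 200 − x ≈ 147.7958.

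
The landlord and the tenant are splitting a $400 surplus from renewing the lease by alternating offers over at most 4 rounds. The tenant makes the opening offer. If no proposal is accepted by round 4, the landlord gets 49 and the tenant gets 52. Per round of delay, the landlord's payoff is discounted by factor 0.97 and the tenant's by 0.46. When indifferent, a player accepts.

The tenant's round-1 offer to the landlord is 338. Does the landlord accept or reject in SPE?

Round 4 (the landlord proposes): the tenant gets 52 if talks fail, so the landlord offers 52 and keeps 348.
Round 3 (the tenant proposes): the landlord can get 348 next round, worth 0.97 × 348 = 337.56 now; the tenant offers that and keeps 62.44.
Round 2 (the landlord proposes): the tenant can get 62.44 next round, worth 0.46 × 62.44 = 28.7224 now, so the landlord offers 28.7224, keeping 371.2776.
So by rejecting in round 1, the landlord gets 371.2776 next round, worth 0.97 × 371.2776 = 360.139272 now.
Offer 338 < 360.139272, so the landlord rejects.

Reject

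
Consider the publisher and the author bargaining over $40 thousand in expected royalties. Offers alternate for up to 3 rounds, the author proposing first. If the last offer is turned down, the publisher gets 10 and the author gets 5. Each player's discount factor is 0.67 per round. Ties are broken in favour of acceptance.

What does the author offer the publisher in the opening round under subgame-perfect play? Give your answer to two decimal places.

Solve by backward induction from round 3.
Round 3 (the author proposes): the publisher gets 10 if talks fail, so the author offers 10 and keeps 30.
Round 2 (the publisher proposes): the author can get 30 next round, worth 0.67 × 30 = 20.1 now; the publisher offers that and keeps 19.9.
Round 1 (the author proposes): the publisher can get 19.9 next round, worth 0.67 × 19.9 = 13.333 now; the author offers that and keeps 26.667.

13.33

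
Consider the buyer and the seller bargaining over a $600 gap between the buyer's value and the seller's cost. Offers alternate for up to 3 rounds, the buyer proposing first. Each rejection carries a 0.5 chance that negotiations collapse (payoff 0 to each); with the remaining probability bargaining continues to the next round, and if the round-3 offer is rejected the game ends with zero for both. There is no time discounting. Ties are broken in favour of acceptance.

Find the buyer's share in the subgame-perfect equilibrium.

450

Round 3 (the buyer proposes): rejection yields 0 for the seller; the buyer offers 0 and keeps 600.
Round 2 (the seller proposes): rejecting gives the buyer an expected 0.5 × 600 = 300; the seller offers that and keeps 300.
Round 1 (the buyer proposes): rejecting gives the seller an expected 0.5 × 300 = 150, so the buyer offers 150, keeping 450.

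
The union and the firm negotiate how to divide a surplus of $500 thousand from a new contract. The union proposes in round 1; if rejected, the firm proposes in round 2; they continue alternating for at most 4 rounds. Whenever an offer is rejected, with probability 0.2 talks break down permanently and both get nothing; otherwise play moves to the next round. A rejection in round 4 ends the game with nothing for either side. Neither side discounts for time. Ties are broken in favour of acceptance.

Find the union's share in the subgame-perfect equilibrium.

164

Round 4 (the firm proposes): rejection yields 0 for the union; the firm offers 0 and keeps 500.
Round 3 (the union proposes): rejecting gives the firm an expected 0.8 × 500 = 400, so the union offers 400, keeping 100.
Round 2 (the firm proposes): rejecting gives the union an expected 0.8 × 100 = 80; the firm offers that and keeps 420.
Round 1 (the union proposes): rejecting gives the firm an expected 0.8 × 420 = 336, so the union offers 336, keeping 164.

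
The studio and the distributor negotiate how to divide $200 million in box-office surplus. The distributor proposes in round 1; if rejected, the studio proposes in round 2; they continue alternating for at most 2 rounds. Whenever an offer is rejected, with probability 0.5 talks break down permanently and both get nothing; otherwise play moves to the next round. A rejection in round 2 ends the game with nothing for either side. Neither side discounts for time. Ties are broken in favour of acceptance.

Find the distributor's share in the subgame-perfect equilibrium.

Round 2 (the studio proposes): the distributor will accept anything ≥ 0, so the studio offers 0 and keeps 200.
Round 1 (the distributor proposes): rejecting gives the studio an expected 0.5 × 200 = 100; the distributor offers that and keeps 100.

100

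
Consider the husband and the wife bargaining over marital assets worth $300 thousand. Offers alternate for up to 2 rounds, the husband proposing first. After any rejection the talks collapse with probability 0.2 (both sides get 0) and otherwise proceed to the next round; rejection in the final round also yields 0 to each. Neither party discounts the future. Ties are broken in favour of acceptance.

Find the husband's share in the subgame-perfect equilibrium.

60

Round 2 (the wife proposes): the husband will accept anything ≥ 0, so the wife offers 0 and keeps 300.
Round 1 (the husband proposes): rejecting gives the wife an expected 0.8 × 300 = 240. The husband offers 240 and keeps 300 − 240 = 60.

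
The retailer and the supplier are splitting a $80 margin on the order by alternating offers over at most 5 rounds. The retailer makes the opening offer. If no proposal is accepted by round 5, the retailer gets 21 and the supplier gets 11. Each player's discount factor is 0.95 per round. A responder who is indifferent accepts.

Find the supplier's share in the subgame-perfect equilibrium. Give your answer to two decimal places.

By backward induction:
Round 5 (the retailer proposes): the supplier gets 11 if talks fail, so the retailer offers 11 and keeps 69.
Round 4 (the supplier proposes): the retailer can get 69 next round, worth 0.95 × 69 = 65.55 now, so the supplier offers 65.55, keeping 14.45.
Round 3 (the retailer proposes): the supplier can get 14.45 next round, worth 0.95 × 14.45 = 13.7275 now. The retailer offers 13.7275 and keeps 80 − 13.7275 = 66.2725.
Round 2 (the supplier proposes): the retailer can get 66.2725 next round, worth 0.95 × 66.2725 = 62.958875 now; the supplier offers that and keeps 17.041125.
Round 1 (the retailer proposes): the supplier can get 17.041125 next round, worth 0.95 × 17.041125 = 16.18906875 now; the retailer offers that and keeps 63.81093125.

16.19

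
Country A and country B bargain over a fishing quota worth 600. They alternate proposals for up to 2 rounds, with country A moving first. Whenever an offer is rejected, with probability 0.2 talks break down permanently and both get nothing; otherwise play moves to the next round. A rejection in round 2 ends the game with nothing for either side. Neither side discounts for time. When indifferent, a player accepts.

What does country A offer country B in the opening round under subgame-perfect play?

By backward induction:
Round 2 (country B proposes): rejection yields 0 for country A; country B offers 0 and keeps 600.
Round 1 (country A proposes): rejecting gives country B an expected 0.8 × 600 = 480, so country A offers 480, keeping 120.

480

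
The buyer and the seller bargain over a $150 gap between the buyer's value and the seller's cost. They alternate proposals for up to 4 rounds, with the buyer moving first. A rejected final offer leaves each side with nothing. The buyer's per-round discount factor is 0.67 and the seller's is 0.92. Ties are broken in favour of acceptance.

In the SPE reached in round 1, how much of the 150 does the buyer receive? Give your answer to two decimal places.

Round 4 (the seller proposes): rejection yields 0 for the buyer; the seller offers 0 and keeps 150.
Round 3 (the buyer proposes): the seller can get 150 next round, worth 0.92 × 150 = 138 now, so the buyer offers 138, keeping 12.
Round 2 (the seller proposes): the buyer can get 12 next round, worth 0.67 × 12 = 8.04 now. The seller offers 8.04 and keeps 150 − 8.04 = 141.96.
Round 1 (the buyer proposes): the seller can get 141.96 next round, worth 0.92 × 141.96 = 130.6032 now. The buyer offers 130.6032 and keeps 150 − 130.6032 = 19.3968.

19.40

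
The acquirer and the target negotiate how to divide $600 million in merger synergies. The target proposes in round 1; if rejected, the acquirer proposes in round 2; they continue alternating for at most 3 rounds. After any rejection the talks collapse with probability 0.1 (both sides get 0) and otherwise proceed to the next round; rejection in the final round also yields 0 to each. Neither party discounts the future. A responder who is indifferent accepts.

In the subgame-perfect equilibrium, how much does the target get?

Round 3 (the target proposes): the acquirer will accept anything ≥ 0, so the target offers 0 and keeps 600.
Round 2 (the acquirer proposes): rejecting gives the target an expected 0.9 × 600 = 540. The acquirer offers 540 and keeps 600 − 540 = 60.
Round 1 (the target proposes): rejecting gives the acquirer an expected 0.9 × 60 = 54. The target offers 54 and keeps 600 − 54 = 546.

546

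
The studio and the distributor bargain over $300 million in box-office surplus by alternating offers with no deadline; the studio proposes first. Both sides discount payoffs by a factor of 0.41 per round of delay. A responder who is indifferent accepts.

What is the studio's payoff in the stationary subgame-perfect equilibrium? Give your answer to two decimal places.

When the studio proposes, the distributor accepts any offer worth at least 0.41 times what the distributor would get by proposing next round; and vice versa.
This gives x = 300 − 0.41y and y = 300 − 0.41x, where x and y are each side's share when it proposes.
Hence (1 − 0.41·0.41)x = 300(1 − 0.41), i.e. 0.8319·x = 177.
x ≈ 212.7660; the distributor's share is 300 − x ≈ 87.2340.

212.77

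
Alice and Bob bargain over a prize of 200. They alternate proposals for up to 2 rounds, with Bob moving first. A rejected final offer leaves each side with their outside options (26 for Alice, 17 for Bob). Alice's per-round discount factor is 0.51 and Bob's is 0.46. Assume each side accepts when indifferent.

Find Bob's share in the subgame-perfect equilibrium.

106.67

Solve by backward induction from round 2.
Round 2 (Alice proposes): Bob gets 17 if talks fail, so Alice offers 17 and keeps 183.
Round 1 (Bob proposes): Alice can get 183 next round, worth 0.51 × 183 = 93.33 now, so Bob offers 93.33, keeping 106.67.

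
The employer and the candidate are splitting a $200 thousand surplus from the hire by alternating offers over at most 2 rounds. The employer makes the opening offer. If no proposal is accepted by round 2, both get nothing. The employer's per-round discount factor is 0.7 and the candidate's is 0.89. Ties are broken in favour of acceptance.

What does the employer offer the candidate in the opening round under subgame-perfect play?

Round 2 (the candidate proposes): the employer will accept anything ≥ 0, so the candidate offers 0 and keeps 200.
Round 1 (the employer proposes): the candidate can get 200 next round, worth 0.89 × 200 = 178 now; the employer offers that and keeps 22.

178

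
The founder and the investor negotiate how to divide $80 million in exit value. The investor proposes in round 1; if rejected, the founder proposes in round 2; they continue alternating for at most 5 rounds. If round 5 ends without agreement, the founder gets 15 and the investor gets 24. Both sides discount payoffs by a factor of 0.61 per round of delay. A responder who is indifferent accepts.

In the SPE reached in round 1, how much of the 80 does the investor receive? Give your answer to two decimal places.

51.81

Work backward from the last round.
Round 5 (the investor proposes): the founder gets 15 if talks fail, so the investor offers 15 and keeps 65.
Round 4 (the founder proposes): the investor can get 65 next round, worth 0.61 × 65 = 39.65 now. The founder offers 39.65 and keeps 80 − 39.65 = 40.35.
Round 3 (the investor proposes): the founder can get 40.35 next round, worth 0.61 × 40.35 = 24.6135 now, so the investor offers 24.6135, keeping 55.3865.
Round 2 (the founder proposes): the investor can get 55.3865 next round, worth 0.61 × 55.3865 = 33.785765 now; the founder offers that and keeps 46.214235.
Round 1 (the investor proposes): the founder can get 46.214235 next round, worth 0.61 × 46.214235 = 28.19068335 now; the investor offers that and keeps 51.80931665.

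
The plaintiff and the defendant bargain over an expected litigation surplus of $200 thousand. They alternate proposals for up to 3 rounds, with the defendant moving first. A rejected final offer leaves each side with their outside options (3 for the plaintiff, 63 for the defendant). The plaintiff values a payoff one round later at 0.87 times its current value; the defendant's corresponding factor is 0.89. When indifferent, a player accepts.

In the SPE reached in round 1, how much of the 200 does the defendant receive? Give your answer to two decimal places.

Round 3 (the defendant proposes): the plaintiff gets 3 if talks fail, so the defendant offers 3 and keeps 197.
Round 2 (the plaintiff proposes): the defendant can get 197 next round, worth 0.89 × 197 = 175.33 now. The plaintiff offers 175.33 and keeps 200 − 175.33 = 24.67.
Round 1 (the defendant proposes): the plaintiff can get 24.67 next round, worth 0.87 × 24.67 = 21.4629 now, so the defendant offers 21.4629, keeping 178.5371.

178.54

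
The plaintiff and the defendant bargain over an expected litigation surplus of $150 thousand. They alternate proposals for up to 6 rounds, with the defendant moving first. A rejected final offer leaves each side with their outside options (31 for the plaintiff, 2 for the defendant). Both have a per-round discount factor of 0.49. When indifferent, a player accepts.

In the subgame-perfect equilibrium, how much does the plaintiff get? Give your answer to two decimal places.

Round 6 (the plaintiff proposes): the defendant gets 2 if talks fail, so the plaintiff offers 2 and keeps 148.
Round 5 (the defendant proposes): the plaintiff can get 148 next round, worth 0.49 × 148 = 72.52 now. The defendant offers 72.52 and keeps 150 − 72.52 = 77.48.
Round 4 (the plaintiff proposes): the defendant can get 77.48 next round, worth 0.49 × 77.48 = 37.9652 now. The plaintiff offers 37.9652 and keeps 150 − 37.9652 = 112.0348.
Round 3 (the defendant proposes): the plaintiff can get 112.0348 next round, worth 0.49 × 112.0348 = 54.897052 now, so the defendant offers 54.897052, keeping 95.102948.
Round 2 (the plaintiff proposes): the defendant can get 95.102948 next round, worth 0.49 × 95.102948 = 46.60044452 now, so the plaintiff offers 46.60044452, keeping 103.39955548.
Round 1 (the defendant proposes): the plaintiff can get 103.39955548 next round, worth 0.49 × 103.39955548 = 50.6657821852 now, so the defendant offers 50.6657821852, keeping 99.3342178148.

50.67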